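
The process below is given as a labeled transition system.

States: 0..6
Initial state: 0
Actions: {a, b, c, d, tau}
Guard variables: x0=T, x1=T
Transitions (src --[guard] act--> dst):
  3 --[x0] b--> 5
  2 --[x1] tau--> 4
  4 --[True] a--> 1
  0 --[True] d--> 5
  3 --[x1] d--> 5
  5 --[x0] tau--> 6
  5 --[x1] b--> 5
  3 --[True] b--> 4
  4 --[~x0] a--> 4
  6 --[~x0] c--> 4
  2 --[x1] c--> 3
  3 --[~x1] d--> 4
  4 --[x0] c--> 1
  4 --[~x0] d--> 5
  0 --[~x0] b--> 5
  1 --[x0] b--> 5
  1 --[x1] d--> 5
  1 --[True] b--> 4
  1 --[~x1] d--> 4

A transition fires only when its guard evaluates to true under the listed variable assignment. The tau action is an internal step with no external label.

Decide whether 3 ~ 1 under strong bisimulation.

Refine partition for ~:
  π0 = {{0,1,2,3,4,5,6}}
  π1 = {{0},{1,3},{2},{4},{5},{6}}
6 equivalence class(es) (converged in 2)
3∈{1,3}, 1∈{1,3}

Answer: BISIMILAR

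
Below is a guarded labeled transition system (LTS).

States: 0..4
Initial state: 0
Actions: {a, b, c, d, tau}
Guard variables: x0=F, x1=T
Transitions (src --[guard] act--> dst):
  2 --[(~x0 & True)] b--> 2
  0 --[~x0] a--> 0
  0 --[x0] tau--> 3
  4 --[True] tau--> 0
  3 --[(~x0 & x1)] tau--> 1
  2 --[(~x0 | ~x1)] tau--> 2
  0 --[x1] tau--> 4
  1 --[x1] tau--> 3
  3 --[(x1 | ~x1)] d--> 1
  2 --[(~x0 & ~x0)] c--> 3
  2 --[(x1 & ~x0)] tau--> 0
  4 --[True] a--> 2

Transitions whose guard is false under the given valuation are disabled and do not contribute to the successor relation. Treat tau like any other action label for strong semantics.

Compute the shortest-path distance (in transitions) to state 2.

Answer: 2

Working:
Breadth-first toward 2:
  Layer 0: {0}
  Layer 1: {4}
  Layer 2: {2}
first hit 2 at d=2 via tau·a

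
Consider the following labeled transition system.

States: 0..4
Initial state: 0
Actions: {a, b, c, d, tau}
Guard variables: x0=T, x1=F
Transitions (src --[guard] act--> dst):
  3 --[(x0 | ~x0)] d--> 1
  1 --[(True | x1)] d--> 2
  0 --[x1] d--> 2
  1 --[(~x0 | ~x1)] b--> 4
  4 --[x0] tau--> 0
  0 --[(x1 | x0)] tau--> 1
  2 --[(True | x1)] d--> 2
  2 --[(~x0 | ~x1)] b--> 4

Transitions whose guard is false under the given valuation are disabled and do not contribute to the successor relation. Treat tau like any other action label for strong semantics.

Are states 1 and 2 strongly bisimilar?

Answer: BISIMILAR

Working:
Bisimulation quotient by refinement:
  P[0] = {{0,1,2,3,4}}
  P[1] = {{0,4},{1,2},{3}}
  P[2] = {{0},{1,2},{3},{4}}
stable after 3 split(s): 4 block(s)
class of 1: {1,2}; class of 2: {1,2}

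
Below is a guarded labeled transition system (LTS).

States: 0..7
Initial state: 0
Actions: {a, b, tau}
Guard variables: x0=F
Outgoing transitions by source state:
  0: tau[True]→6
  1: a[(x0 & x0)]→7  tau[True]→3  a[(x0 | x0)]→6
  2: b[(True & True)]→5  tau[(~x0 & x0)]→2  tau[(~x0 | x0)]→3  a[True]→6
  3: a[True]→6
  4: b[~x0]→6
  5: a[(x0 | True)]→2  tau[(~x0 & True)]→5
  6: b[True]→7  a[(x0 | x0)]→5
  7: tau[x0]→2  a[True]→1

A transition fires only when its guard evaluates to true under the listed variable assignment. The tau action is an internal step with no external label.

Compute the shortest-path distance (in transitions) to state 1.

BFS to 1:
  depth 0: {0}
  depth 1: {6}
  depth 2: {7}
  depth 3: {1}
1 enters at depth 3; path tau·b·a

Answer: 3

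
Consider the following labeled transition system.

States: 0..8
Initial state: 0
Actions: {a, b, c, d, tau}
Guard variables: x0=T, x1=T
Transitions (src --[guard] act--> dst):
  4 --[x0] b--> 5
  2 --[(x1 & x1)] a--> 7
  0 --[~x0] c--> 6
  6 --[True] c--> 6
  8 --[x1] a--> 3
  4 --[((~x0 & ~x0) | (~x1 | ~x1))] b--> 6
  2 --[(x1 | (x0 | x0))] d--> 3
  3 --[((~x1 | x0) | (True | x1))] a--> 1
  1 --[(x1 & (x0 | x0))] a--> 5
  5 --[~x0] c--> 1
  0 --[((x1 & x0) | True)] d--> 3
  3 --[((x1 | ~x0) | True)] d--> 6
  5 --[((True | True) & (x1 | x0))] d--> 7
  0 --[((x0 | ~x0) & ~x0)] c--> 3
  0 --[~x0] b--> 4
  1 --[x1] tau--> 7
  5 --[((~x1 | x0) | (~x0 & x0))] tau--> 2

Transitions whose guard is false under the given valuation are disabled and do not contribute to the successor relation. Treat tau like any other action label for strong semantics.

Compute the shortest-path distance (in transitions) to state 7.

BFS to 7:
  Layer 0: {0}
  Layer 1: {3}
  Layer 2: {1,6}
  Layer 3: {5,7}
depth(7)=3, e.g. d·a·tau

Answer: 3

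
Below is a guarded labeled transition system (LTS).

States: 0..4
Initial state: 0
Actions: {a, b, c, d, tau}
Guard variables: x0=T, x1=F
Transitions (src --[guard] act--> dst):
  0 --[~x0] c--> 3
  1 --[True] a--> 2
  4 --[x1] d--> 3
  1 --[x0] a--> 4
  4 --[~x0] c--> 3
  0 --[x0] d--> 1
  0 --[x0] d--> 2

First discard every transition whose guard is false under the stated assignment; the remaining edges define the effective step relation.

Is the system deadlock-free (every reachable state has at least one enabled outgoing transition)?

Answer: DEADLOCK at state 2

Working:
R = {0,1,2,4}
  0: d→1  d→2  [2 exit(s)]
  1: a→2  a→4  [2 exit(s)]
  2: ∅  [STUCK]
  4: ∅  [STUCK]
Path to 2: d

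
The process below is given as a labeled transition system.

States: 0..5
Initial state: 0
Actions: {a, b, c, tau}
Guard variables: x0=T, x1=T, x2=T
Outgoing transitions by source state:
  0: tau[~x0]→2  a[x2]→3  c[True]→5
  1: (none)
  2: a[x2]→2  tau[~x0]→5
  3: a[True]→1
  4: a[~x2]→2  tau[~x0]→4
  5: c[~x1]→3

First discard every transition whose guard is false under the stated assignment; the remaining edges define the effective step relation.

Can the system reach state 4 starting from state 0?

Answer: UNREACHABLE

Working:
Guard filter leaves 4 enabled edge(s).
Layer 0: {0}
Layer 1: {3,5}  cumulative {0,3,5}
Layer 2: {1}  cumulative {0,1,3,5}
Reachable = {0,1,3,5}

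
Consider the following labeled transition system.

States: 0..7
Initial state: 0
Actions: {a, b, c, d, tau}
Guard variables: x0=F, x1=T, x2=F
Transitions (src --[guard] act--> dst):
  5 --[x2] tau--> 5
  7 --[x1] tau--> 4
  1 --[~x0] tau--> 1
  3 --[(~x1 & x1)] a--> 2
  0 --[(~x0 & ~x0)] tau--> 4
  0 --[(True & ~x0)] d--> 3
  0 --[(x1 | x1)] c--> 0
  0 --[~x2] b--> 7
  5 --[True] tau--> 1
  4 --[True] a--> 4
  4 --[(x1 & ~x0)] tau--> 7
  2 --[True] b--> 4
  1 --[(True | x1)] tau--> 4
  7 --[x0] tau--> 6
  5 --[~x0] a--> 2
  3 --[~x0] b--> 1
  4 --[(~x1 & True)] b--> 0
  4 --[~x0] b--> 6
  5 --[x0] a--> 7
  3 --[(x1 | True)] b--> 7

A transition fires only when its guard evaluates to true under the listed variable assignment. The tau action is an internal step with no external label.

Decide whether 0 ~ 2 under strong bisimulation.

Answer: NOT BISIMILAR

Analysis:
Compute ~ classes (split until stable):
  round 0: {{0,1,2,3,4,5,6,7}}
  round 1: {{0},{1,7},{2,3},{4},{5},{6}}
  round 2: {{0},{1},{2},{3},{4},{5},{6},{7}}
8 equivalence class(es) (converged in 3)
[0]={0}  [2]={2}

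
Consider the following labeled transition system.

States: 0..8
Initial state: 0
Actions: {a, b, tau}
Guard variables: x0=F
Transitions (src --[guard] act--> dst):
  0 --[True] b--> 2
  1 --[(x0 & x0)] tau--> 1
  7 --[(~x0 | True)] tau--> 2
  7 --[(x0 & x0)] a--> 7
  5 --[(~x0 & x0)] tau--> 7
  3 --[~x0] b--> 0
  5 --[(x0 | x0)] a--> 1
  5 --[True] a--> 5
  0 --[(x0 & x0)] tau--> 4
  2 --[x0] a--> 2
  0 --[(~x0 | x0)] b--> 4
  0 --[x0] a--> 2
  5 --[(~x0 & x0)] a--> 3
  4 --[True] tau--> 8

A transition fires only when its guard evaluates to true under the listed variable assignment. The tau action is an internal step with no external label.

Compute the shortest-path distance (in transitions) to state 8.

Layered search for 8:
  Layer 0: {0}
  Layer 1: {2,4}
  Layer 2: {8}
first hit 8 at d=2 via b·tau

Answer: 2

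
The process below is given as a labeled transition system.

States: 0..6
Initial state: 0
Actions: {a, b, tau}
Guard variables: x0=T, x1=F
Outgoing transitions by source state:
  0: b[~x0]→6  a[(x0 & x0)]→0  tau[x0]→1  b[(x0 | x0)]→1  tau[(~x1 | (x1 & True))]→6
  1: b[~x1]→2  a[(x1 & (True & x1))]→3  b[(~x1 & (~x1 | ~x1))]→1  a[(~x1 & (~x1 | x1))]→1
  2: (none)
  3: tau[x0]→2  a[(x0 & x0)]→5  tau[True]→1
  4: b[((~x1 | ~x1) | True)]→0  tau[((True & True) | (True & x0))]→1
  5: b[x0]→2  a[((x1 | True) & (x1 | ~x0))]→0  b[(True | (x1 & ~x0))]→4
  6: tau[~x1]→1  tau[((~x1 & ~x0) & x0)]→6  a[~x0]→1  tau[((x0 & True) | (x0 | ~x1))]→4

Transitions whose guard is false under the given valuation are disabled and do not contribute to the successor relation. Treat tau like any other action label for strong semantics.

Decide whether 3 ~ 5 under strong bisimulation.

Answer: NOT BISIMILAR

Trace:
Bisimulation quotient by refinement:
  round 0: {{0,1,2,3,4,5,6}}
  round 1: {{0},{1},{2},{3},{4},{5},{6}}
stable after 2 split(s): 7 block(s)
class of 3: {3}; class of 5: {5}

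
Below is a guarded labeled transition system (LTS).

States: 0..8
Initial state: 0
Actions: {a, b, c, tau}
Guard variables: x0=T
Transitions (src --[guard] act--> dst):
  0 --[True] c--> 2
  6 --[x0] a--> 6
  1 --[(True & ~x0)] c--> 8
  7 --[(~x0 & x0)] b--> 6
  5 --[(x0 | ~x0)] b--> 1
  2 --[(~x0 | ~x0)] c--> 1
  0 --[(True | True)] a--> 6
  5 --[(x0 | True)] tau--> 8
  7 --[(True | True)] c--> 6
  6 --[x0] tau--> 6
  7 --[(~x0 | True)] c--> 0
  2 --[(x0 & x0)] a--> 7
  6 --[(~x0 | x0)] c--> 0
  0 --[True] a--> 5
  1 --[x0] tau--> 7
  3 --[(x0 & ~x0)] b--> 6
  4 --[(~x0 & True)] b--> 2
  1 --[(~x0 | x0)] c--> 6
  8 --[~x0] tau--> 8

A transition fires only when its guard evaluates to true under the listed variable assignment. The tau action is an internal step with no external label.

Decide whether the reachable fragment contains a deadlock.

Answer: DEADLOCK at state 8

Trace:
Reachable = {0,1,2,5,6,7,8}
  0: a→5  a→6  c→2  [3 out]
  1: c→6  tau→7  [2 out]
  2: a→7  [1 out]
  5: b→1  tau→8  [2 out]
  6: a→6  c→0  tau→6  [3 out]
  7: c→0  c→6  [2 out]
  8: ∅  [deadlock]
Path to 8: a·tau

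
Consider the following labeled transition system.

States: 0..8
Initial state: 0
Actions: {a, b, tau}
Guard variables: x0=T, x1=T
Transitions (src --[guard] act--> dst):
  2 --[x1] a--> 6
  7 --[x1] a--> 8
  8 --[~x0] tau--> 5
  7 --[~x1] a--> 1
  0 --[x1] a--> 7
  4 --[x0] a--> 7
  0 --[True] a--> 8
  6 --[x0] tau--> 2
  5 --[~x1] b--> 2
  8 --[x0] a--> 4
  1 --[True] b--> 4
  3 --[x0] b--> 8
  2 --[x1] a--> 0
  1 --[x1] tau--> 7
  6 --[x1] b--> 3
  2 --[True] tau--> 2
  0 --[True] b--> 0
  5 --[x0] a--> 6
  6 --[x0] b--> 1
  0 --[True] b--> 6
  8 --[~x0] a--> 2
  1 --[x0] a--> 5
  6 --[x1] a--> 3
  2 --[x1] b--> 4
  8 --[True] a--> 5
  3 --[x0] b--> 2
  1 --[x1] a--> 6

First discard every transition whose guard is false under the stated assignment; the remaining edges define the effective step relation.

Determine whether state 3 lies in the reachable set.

23 transition(s) survive guard evaluation.
depth 0: {0}
depth 1: {6,7,8}  cumulative {0,6,7,8}
depth 2: {1,2,3,4,5}  cumulative {0,1,2,3,4,5,6,7,8}
Reachable = {0,1,2,3,4,5,6,7,8}
Path to 3: b·b

Answer: REACHABLE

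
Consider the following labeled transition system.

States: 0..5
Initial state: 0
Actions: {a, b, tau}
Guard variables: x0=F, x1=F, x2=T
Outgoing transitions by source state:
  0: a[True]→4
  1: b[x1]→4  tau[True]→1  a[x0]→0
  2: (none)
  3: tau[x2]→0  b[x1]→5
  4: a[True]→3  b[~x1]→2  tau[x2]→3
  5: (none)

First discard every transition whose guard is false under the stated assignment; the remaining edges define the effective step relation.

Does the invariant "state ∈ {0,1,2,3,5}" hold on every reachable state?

Safe = {0,1,2,3,5}
Reach set: {0,2,3,4}
  0: ok
  2: ok
  3: ok
  4: VIOLATES
counterexample path to 4: a

Answer: INVARIANT VIOLATED at state 4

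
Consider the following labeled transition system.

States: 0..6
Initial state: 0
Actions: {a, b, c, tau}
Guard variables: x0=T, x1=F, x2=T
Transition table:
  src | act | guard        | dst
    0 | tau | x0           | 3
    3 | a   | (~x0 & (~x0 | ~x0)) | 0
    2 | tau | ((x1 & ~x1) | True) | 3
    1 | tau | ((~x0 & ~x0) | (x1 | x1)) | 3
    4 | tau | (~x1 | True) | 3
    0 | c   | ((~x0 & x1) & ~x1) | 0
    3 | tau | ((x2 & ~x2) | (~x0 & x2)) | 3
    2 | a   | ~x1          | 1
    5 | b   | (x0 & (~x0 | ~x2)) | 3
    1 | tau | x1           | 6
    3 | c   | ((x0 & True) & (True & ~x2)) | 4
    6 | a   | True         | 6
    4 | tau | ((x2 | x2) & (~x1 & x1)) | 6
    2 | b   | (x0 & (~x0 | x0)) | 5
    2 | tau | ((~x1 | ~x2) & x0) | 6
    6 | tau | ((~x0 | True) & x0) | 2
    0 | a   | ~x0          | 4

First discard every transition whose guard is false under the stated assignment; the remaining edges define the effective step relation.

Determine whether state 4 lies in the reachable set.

Answer: UNREACHABLE

Analysis:
After dropping false guards: 8 live edges.
Layer 0: {0}
Layer 1: {3}  total {0,3}
Reach set: {0,3}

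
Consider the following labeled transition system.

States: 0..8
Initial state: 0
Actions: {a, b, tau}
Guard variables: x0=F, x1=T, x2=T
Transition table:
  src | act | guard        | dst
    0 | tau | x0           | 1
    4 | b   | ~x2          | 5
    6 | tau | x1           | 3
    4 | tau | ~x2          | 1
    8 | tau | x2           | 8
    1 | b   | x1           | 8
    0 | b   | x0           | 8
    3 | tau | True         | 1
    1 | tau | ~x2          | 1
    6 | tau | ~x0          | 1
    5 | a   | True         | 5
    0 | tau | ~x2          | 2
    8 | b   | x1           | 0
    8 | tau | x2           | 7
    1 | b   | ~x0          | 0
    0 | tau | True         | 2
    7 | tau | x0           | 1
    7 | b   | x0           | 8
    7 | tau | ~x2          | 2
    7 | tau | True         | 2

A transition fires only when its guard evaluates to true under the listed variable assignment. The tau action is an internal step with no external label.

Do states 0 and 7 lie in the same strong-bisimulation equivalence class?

Answer: BISIMILAR

Working:
Compute ~ classes (split until stable):
  P[0] = {{0,1,2,3,4,5,6,7,8}}
  P[1] = {{0,3,6,7},{1},{2,4},{5},{8}}
  P[2] = {{0,7},{1},{2,4},{3},{5},{6},{8}}
7 equivalence class(es) (converged in 3)
class of 0: {0,7}; class of 7: {0,7}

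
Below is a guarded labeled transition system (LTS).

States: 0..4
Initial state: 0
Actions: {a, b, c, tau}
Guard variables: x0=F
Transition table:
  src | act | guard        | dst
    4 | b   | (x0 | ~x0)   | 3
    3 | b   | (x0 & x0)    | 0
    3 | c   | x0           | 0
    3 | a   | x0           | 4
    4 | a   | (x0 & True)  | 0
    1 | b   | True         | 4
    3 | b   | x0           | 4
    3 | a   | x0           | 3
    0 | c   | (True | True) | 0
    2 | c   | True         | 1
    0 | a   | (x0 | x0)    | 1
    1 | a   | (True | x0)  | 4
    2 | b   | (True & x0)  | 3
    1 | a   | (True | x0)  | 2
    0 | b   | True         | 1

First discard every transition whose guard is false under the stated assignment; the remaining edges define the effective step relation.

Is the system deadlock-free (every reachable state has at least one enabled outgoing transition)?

Answer: DEADLOCK at state 3

Analysis:
R = {0,1,2,3,4}
  0: b→1  c→0  [2 out]
  1: a→2  a→4  b→4  [3 out]
  2: c→1  [1 out]
  3: ∅  [STUCK]
  4: b→3  [1 out]
trace reaching 3: b·b·b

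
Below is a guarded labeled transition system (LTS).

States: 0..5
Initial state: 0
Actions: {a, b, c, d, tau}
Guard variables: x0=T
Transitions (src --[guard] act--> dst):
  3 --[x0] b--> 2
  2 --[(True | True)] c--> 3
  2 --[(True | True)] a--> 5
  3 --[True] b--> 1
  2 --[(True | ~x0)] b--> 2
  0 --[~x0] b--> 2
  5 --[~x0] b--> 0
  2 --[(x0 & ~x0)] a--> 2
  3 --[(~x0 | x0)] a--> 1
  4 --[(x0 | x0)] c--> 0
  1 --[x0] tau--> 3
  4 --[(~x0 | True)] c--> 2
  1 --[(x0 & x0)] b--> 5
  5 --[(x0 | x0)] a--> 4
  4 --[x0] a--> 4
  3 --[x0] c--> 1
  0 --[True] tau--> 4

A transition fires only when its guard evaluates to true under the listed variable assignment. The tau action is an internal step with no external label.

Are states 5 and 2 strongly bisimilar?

Answer: NOT BISIMILAR

Working:
Bisimulation quotient by refinement:
  round 0: {{0,1,2,3,4,5}}
  round 1: {{0},{1},{2,3},{4},{5}}
  round 2: {{0},{1},{2},{3},{4},{5}}
stable after 3 split(s): 6 block(s)
5∈{5}, 2∈{2}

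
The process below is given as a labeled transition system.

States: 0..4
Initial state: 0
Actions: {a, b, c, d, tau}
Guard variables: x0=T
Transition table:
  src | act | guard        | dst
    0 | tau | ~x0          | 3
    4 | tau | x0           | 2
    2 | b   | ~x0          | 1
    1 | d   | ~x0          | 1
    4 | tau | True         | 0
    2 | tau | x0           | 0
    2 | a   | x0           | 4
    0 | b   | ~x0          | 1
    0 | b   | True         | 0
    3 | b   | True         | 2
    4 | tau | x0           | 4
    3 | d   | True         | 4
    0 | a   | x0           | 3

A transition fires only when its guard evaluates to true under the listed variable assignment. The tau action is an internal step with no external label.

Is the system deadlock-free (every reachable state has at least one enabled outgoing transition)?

R = {0,2,3,4}
  0: a→3  b→0  [2 exit(s)]
  2: a→4  tau→0  [2 exit(s)]
  3: b→2  d→4  [2 exit(s)]
  4: tau→0  tau→2  tau→4  [3 exit(s)]

Answer: DEADLOCK-FREE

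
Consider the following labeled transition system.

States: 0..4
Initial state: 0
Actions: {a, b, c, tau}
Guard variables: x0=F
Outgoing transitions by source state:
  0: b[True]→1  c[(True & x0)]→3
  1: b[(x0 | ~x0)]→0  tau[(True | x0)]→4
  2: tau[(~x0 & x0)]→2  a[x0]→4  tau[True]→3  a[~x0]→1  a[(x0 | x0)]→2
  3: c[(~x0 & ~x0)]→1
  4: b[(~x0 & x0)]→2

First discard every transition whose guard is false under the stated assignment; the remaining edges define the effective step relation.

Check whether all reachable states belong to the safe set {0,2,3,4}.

Safe = {0,2,3,4}
Reachable = {0,1,4}
  0: ✓
  1: outside
  4: ✓
witness against invariant: b → 1

Answer: INVARIANT VIOLATED at state 1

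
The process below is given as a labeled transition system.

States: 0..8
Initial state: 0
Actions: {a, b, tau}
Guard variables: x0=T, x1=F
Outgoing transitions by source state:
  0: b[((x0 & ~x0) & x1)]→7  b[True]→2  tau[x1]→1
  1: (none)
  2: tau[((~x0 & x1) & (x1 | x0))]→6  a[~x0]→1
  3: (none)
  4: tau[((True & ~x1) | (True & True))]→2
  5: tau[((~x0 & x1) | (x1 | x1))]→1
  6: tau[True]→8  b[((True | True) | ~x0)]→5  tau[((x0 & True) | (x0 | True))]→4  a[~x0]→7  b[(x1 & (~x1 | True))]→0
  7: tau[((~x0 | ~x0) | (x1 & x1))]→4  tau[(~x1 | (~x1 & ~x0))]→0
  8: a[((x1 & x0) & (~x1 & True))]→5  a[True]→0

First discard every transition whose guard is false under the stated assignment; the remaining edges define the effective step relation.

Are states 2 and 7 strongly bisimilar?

Answer: NOT BISIMILAR

Working:
Bisimulation quotient by refinement:
  π0 = {{0,1,2,3,4,5,6,7,8}}
  π1 = {{0},{1,2,3,5},{4,7},{6},{8}}
  π2 = {{0},{1,2,3,5},{4},{6},{7},{8}}
6 equivalence class(es) (converged in 3)
2∈{1,2,3,5}, 7∈{7}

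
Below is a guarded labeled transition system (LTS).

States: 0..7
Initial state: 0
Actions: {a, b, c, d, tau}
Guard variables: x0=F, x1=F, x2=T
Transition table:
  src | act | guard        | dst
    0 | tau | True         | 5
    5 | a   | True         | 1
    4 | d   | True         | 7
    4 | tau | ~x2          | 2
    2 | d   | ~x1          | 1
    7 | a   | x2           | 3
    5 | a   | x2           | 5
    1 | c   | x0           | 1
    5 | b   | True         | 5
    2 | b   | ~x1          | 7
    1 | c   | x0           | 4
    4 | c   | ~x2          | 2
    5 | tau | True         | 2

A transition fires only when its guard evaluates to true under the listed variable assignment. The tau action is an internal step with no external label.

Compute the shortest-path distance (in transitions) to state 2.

Answer: 2

Analysis:
Layered search for 2:
  depth 0: {0}
  depth 1: {5}
  depth 2: {1,2}
2 enters at depth 2; path tau·tau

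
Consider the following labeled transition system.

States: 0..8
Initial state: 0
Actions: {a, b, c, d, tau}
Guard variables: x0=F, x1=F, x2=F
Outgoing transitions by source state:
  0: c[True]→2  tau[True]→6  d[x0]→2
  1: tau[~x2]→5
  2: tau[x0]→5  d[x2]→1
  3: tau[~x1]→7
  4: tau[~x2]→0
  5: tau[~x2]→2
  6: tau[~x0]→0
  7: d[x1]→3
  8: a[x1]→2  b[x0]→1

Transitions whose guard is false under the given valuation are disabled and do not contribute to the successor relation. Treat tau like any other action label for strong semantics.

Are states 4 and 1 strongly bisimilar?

Bisimulation quotient by refinement:
  π0 = {{0,1,2,3,4,5,6,7,8}}
  π1 = {{0},{1,3,4,5,6},{2,7,8}}
  π2 = {{0},{1},{2,7,8},{3,5},{4,6}}
5 equivalence class(es) (converged in 3)
[4]={4,6}  [1]={1}

Answer: NOT BISIMILAR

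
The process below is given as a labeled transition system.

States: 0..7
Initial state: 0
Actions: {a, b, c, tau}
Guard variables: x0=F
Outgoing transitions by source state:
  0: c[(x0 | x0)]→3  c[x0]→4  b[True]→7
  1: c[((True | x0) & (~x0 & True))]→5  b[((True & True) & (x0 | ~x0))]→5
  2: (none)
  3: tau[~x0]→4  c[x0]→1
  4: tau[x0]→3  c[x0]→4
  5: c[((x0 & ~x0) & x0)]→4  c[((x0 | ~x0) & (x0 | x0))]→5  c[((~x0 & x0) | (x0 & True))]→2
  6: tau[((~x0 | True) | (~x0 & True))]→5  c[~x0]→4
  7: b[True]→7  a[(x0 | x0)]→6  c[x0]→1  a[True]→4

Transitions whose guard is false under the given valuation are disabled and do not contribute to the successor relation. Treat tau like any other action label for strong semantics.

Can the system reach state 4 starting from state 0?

Answer: REACHABLE

Working:
After dropping false guards: 8 live edges.
depth 0: {0}
depth 1: {7}  cumulative {0,7}
depth 2: {4}  cumulative {0,4,7}
R = {0,4,7}
witness 4: b·a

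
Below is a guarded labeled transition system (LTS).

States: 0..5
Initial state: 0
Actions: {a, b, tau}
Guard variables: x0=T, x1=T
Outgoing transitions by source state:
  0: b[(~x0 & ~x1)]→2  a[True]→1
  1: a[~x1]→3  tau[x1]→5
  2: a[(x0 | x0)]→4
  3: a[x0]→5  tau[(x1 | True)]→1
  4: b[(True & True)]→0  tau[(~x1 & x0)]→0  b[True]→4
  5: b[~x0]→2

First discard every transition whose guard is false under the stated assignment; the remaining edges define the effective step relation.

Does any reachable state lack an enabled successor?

Answer: DEADLOCK at state 5

Trace:
Reachable = {0,1,5}
  0: a→1  [deg 1]
  1: tau→5  [deg 1]
  5: ∅  [STUCK]
trace reaching 5: a·tau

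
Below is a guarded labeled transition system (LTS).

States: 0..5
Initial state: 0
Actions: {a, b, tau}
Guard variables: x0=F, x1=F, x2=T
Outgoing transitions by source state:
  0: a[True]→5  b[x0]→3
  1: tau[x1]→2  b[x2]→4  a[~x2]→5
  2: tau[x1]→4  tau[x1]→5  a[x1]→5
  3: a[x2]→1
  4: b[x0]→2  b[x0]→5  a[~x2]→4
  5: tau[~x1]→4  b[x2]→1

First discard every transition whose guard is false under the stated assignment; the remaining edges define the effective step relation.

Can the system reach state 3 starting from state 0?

5 transition(s) survive guard evaluation.
depth 0: {0}
depth 1: {5}  now seen {0,5}
depth 2: {1,4}  now seen {0,1,4,5}
Reach set: {0,1,4,5}

Answer: UNREACHABLE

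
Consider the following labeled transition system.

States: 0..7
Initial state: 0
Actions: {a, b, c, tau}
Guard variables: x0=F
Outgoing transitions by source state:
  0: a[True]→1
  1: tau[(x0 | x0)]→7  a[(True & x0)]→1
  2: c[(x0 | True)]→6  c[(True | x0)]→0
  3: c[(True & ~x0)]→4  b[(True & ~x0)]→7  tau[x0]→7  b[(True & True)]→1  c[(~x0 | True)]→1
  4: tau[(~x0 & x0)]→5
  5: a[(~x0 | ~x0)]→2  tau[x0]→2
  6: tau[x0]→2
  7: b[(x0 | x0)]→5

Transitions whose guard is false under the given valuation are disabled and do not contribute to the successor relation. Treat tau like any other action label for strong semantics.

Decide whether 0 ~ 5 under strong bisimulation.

Compute ~ classes (split until stable):
  P[0] = {{0,1,2,3,4,5,6,7}}
  P[1] = {{0,5},{1,4,6,7},{2},{3}}
  P[2] = {{0},{1,4,6,7},{2},{3},{5}}
5 equivalence class(es) (converged in 3)
[0]={0}  [5]={5}

Answer: NOT BISIMILAR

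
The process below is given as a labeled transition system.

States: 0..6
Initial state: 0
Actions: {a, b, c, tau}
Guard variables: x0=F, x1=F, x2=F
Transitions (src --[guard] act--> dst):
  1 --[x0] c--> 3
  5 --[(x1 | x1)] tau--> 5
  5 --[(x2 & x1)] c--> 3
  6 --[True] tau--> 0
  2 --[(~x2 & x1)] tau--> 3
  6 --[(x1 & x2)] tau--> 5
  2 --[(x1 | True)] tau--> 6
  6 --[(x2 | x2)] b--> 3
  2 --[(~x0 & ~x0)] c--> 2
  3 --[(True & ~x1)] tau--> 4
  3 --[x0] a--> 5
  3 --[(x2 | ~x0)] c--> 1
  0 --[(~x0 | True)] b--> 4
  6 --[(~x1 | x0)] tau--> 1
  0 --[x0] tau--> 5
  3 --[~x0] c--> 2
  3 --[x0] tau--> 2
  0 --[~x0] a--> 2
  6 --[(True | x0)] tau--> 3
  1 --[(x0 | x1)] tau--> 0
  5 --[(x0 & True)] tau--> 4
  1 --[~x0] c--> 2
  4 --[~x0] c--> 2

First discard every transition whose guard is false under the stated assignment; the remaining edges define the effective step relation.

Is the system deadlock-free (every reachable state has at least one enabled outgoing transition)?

Answer: DEADLOCK-FREE

Trace:
R = {0,1,2,3,4,6}
  0: a→2  b→4  [2 exit(s)]
  1: c→2  [1 exit(s)]
  2: c→2  tau→6  [2 exit(s)]
  3: c→1  c→2  tau→4  [3 exit(s)]
  4: c→2  [1 exit(s)]
  6: tau→0  tau→1  tau→3  [3 exit(s)]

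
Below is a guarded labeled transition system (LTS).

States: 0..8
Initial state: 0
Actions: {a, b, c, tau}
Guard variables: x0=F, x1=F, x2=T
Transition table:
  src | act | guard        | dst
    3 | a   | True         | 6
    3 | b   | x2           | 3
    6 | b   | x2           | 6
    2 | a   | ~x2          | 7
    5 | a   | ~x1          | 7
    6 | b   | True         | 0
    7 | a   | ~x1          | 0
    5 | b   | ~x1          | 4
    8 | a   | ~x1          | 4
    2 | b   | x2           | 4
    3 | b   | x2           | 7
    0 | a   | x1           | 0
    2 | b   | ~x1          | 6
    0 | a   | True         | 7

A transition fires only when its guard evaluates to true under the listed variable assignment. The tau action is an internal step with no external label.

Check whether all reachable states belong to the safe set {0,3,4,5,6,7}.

Safe = {0,3,4,5,6,7}
Reach set: {0,7}
  0: ok
  7: ok

Answer: INVARIANT HOLDS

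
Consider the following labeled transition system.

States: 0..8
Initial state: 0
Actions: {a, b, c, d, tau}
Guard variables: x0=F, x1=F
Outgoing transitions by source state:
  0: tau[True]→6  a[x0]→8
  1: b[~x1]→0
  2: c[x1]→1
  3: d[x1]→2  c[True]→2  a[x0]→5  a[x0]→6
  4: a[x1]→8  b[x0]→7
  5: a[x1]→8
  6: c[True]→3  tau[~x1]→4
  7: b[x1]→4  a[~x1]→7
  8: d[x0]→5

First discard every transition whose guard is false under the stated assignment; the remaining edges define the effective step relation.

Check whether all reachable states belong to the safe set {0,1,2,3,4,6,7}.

Answer: INVARIANT HOLDS

Trace:
Allowed set {0,1,2,3,4,6,7}
R = {0,2,3,4,6}
  0: ok
  2: ok
  3: ok
  4: ok
  6: ok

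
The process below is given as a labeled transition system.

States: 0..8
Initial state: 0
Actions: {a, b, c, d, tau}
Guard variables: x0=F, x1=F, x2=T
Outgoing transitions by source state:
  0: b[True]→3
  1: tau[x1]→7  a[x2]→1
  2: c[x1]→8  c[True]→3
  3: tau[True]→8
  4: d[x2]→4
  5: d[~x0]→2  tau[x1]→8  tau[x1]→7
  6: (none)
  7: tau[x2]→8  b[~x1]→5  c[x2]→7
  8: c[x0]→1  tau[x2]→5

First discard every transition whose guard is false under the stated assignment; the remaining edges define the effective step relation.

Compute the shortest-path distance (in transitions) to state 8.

Breadth-first toward 8:
  depth 0: {0}
  depth 1: {3}
  depth 2: {8}
8 enters at depth 2; path b·tau

Answer: 2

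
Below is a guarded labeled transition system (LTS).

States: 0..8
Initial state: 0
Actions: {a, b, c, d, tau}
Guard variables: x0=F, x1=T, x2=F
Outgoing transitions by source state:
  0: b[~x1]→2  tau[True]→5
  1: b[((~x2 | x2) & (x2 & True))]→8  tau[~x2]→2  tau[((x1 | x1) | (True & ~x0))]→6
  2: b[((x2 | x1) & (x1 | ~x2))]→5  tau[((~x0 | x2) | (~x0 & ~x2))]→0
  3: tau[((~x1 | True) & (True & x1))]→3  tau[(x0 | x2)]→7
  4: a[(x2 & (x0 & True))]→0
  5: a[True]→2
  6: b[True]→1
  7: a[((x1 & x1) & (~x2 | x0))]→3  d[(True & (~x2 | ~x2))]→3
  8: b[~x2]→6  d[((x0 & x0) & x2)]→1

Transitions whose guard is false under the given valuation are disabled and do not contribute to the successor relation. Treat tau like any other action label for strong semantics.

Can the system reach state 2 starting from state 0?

Guard filter leaves 11 enabled edge(s).
L0 = {0}
L1 = {5}  now seen {0,5}
L2 = {2}  now seen {0,2,5}
Reachable = {0,2,5}
trace reaching 2: tau·a

Answer: REACHABLE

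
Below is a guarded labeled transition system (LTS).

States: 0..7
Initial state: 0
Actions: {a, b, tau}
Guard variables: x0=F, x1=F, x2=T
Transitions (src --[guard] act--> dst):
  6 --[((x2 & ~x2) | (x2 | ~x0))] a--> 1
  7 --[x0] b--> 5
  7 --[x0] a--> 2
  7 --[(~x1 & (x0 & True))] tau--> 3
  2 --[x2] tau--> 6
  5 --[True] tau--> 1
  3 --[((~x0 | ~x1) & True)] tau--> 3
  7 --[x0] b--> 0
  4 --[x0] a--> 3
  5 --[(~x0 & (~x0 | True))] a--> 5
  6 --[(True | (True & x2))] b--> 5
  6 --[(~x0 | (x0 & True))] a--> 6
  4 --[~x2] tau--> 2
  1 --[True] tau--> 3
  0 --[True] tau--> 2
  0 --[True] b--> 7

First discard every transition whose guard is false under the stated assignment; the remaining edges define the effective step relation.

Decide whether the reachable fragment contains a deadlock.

Reach set: {0,1,2,3,5,6,7}
  0: b→7  tau→2  [deg 2]
  1: tau→3  [deg 1]
  2: tau→6  [deg 1]
  3: tau→3  [deg 1]
  5: a→5  tau→1  [deg 2]
  6: a→1  a→6  b→5  [deg 3]
  7: ∅  [deadlock]
Path to 7: b

Answer: DEADLOCK at state 7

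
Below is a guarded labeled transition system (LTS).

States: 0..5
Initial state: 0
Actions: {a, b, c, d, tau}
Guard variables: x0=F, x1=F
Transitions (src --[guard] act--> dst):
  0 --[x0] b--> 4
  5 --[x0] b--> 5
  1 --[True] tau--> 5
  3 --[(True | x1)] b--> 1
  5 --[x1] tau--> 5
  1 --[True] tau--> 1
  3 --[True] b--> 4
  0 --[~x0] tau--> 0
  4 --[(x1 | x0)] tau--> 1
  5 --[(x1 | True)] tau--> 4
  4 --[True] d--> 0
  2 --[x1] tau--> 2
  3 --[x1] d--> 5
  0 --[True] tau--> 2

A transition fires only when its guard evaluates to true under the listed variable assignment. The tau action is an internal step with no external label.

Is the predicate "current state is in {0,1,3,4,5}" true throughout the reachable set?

Inv-set: {0,1,3,4,5}
R = {0,2}
  0: ✓
  2: ✗ unsafe
reach 2 via tau — violates

Answer: INVARIANT VIOLATED at state 2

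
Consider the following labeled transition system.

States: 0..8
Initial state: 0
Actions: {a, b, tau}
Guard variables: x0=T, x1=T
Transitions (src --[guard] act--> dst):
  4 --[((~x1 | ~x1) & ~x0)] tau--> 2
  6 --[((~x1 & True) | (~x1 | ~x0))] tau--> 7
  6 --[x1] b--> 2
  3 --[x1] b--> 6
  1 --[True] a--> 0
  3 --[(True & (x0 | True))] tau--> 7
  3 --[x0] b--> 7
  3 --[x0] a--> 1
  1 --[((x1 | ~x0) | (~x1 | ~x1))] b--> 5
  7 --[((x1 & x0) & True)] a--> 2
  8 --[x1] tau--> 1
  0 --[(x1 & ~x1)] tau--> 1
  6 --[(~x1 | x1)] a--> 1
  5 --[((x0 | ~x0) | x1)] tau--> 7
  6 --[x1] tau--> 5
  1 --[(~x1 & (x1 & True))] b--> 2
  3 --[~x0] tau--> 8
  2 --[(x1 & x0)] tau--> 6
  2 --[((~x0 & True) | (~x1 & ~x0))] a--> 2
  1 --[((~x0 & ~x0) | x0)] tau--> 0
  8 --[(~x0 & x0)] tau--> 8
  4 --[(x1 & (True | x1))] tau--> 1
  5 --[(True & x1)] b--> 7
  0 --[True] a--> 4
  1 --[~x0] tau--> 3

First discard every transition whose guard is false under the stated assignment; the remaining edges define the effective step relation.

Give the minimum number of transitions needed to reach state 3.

Layered search for 3:
  Layer 0: {0}
  Layer 1: {4}
  Layer 2: {1}
  Layer 3: {5}
  Layer 4: {7}
  Layer 5: {2}
  Layer 6: {6}
3 never appears.

Answer: UNREACHABLE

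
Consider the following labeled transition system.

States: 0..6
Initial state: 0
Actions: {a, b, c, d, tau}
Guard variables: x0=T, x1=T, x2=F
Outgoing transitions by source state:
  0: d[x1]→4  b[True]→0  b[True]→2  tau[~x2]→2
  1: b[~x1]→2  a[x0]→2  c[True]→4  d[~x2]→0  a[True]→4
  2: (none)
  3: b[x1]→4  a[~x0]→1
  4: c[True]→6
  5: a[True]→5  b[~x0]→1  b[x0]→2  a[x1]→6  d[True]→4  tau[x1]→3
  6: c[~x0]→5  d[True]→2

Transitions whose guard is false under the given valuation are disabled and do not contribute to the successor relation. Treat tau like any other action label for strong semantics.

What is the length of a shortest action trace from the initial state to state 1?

Layered search for 1:
  Layer 0: {0}
  Layer 1: {2,4}
  Layer 2: {6}
1 never appears.

Answer: UNREACHABLE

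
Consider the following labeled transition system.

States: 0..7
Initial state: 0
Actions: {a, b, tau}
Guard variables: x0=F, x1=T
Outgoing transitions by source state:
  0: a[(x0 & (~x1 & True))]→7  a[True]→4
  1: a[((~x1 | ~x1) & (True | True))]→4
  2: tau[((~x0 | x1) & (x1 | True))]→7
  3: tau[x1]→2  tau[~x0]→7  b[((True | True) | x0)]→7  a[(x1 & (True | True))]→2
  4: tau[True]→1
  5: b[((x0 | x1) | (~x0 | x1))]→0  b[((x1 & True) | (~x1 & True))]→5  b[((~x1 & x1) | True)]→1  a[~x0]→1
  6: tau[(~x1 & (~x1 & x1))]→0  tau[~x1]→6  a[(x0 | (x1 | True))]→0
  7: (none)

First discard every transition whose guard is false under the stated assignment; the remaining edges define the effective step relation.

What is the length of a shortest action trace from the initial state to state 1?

Answer: 2

Trace:
Breadth-first toward 1:
  depth 0: {0}
  depth 1: {4}
  depth 2: {1}
first hit 1 at d=2 via a·tau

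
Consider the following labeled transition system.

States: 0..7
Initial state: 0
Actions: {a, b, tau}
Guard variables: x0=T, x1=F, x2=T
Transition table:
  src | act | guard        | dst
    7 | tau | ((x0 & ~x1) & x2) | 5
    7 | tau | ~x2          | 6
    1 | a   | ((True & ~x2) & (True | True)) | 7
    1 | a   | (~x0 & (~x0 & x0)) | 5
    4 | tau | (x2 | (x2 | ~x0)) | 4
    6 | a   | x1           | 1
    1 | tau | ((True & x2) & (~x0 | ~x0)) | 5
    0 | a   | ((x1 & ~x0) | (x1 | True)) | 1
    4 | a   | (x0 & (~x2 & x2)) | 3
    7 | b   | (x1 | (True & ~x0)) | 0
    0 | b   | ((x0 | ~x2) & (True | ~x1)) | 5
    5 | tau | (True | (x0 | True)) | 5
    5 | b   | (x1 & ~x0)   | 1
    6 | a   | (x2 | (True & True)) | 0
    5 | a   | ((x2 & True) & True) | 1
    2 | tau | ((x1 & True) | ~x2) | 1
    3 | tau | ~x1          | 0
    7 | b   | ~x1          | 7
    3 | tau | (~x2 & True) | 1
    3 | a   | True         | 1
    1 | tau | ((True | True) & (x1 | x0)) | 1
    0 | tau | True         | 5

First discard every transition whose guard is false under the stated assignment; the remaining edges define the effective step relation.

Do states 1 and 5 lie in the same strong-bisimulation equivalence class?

Refine partition for ~:
  π0 = {{0,1,2,3,4,5,6,7}}
  π1 = {{0},{1,4},{2},{3,5},{6},{7}}
  π2 = {{0},{1,4},{2},{3},{5},{6},{7}}
7 equivalence class(es) (converged in 3)
1∈{1,4}, 5∈{5}

Answer: NOT BISIMILAR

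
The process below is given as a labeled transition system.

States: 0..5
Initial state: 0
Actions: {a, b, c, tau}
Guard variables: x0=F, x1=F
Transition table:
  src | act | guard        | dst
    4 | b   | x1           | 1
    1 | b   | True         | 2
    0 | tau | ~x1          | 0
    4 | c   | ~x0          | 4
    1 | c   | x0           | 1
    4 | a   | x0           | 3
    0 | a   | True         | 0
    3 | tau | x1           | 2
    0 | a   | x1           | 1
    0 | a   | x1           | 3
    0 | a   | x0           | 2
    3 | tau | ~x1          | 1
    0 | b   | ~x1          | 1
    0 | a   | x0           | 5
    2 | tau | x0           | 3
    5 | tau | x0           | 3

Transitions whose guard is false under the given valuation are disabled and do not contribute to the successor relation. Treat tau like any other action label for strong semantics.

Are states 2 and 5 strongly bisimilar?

Answer: BISIMILAR

Trace:
Compute ~ classes (split until stable):
  P[0] = {{0,1,2,3,4,5}}
  P[1] = {{0},{1},{2,5},{3},{4}}
Fixed point at round 2; 5 class(es).
[2]={2,5}  [5]={2,5}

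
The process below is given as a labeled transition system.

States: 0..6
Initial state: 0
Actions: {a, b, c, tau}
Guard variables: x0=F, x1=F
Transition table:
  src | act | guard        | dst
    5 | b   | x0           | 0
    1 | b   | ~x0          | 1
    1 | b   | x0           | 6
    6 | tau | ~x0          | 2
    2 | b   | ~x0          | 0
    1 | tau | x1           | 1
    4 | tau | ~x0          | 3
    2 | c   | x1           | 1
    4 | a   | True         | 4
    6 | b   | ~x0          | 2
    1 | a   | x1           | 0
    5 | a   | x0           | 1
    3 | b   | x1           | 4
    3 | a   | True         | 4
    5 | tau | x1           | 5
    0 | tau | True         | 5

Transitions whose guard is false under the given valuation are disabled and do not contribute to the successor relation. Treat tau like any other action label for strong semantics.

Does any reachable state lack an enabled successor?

R = {0,5}
  0: tau→5  [deg 1]
  5: ∅  [STUCK]
witness 5: tau

Answer: DEADLOCK at state 5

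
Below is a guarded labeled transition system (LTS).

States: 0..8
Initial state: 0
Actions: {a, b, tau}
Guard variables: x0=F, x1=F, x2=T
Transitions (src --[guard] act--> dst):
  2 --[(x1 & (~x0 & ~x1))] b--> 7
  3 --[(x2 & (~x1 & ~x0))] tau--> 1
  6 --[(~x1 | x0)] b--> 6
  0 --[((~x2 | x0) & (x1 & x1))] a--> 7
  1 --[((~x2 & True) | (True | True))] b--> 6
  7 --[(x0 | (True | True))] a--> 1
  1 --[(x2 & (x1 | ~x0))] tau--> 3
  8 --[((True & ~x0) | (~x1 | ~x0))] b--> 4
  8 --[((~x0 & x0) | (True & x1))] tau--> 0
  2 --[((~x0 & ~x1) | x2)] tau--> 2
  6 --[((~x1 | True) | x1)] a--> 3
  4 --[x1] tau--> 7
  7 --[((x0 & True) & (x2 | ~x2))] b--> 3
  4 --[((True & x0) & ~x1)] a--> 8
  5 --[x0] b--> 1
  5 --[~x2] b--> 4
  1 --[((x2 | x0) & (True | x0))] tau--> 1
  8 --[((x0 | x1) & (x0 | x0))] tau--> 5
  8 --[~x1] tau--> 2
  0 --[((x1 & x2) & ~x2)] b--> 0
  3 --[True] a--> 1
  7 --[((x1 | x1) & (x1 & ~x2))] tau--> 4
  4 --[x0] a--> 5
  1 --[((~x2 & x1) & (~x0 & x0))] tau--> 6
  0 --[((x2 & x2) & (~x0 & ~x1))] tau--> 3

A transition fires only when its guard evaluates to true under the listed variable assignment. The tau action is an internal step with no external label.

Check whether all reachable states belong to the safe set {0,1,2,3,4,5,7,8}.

Answer: INVARIANT VIOLATED at state 6

Analysis:
Safe = {0,1,2,3,4,5,7,8}
Reach set: {0,1,3,6}
  0: ✓
  1: ✓
  3: ✓
  6: outside
reach 6 via tau·tau·b — violates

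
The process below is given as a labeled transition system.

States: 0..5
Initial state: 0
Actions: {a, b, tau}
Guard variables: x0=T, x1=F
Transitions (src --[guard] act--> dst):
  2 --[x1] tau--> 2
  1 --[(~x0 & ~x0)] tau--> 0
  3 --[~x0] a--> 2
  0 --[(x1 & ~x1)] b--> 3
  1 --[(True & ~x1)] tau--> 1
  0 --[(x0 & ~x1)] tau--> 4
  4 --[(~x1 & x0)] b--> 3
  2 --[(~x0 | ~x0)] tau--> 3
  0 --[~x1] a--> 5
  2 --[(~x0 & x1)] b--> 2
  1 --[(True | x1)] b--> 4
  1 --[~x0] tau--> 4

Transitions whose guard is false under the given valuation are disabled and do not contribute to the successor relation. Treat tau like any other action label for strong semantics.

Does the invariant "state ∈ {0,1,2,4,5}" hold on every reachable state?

Answer: INVARIANT VIOLATED at state 3

Trace:
Safe = {0,1,2,4,5}
Reachable = {0,3,4,5}
  0: ok
  3: ✗ unsafe
  4: ok
  5: ok
reach 3 via tau·b — violates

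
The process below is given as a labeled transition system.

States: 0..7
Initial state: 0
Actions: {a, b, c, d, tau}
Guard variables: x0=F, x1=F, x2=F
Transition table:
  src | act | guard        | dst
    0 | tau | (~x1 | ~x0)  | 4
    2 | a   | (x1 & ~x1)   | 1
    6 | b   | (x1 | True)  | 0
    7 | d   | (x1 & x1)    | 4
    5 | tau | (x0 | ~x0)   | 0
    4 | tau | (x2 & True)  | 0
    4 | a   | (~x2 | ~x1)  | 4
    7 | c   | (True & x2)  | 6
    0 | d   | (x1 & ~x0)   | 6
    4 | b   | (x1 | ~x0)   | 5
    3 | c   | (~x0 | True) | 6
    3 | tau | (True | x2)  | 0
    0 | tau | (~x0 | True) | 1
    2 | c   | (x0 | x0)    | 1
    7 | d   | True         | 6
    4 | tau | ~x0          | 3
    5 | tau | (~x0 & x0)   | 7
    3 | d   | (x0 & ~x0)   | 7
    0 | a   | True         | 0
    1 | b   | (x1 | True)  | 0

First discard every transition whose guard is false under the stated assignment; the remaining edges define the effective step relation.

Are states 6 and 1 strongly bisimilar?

Answer: BISIMILAR

Working:
Compute ~ classes (split until stable):
  round 0: {{0,1,2,3,4,5,6,7}}
  round 1: {{0},{1,6},{2},{3},{4},{5},{7}}
stable after 2 split(s): 7 block(s)
class of 6: {1,6}; class of 1: {1,6}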